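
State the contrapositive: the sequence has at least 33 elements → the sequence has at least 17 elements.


Original: If the sequence has at least 33 elements, then the sequence has at least 17 elements
Contrapositive: If ¬Q, then ¬P
Negate Q: not (the sequence has at least 17 elements)
Negate P: not (the sequence has at least 33 elements)

If not (the sequence has at least 17 elements), then not (the sequence has at least 33 elements).


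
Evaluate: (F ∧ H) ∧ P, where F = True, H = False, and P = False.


F = True, H = False, P = False
Step 1: F ∧ H = True AND False = False
Step 2: False ∧ P = False AND False = False
AND is true only when ALL operands are true.

False


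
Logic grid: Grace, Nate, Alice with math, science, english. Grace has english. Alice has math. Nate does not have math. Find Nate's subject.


From clues:
  Alice → math
  Grace → english
By elimination, Nate gets the remaining.

science


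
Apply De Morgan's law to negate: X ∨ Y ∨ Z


De Morgan's law: ¬(P ∨ Q ∨ R) ≡ ¬P ∧ ¬Q ∧ ¬R
¬(X ∨ Y ∨ Z) = ¬X ∧ ¬Y ∧ ¬Z

¬X ∧ ¬Y ∧ ¬Z


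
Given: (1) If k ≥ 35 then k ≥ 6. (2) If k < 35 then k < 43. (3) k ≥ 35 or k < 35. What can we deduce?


Constructive dilemma: (P → Q) ∧ (R → S), P ∨ R ⊢ Q ∨ S
Premise 1: k ≥ 35 → k ≥ 6
Premise 2: k < 35 → k < 43
Premise 3: k ≥ 35 ∨ k < 35
Case 1: Assuming k ≥ 35, then by Premise 1, k ≥ 6.
Case 2: Assuming k < 35, then by Premise 2, k < 43.
Since one of k ≥ 35 or k < 35 must hold, we get k ≥ 6 or k < 43.

k ≥ 6 or k < 43.


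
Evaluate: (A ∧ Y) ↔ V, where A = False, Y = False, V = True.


A = False, Y = False, V = True
Step 1: A ∧ Y = False AND False = False
Step 2: (False) ↔ V: true when both sides have same truth value.
Result: False ↔ True = False

False


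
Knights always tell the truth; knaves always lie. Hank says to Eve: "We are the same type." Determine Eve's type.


Hank says: "We are the same type."
Case 1: Hank is a Knight (truth-teller)
  Statement is true → they ARE the same → Eve is also a Knight
Case 2: Hank is a Knave (liar)
  Statement is false → they are NOT the same → Eve is a Knight
In both cases, Eve is a Knight.

Knight


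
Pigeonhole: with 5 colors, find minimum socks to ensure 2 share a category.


Pigeonhole: to guarantee k in one of n categories, need (k-1)×n + 1.
k = 2, n = 5
Minimum = (2-1) × 5 + 1 = 1 × 5 + 1

6


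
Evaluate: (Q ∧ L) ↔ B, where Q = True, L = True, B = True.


Q = True, L = True, B = True
Step 1: Q ∧ L = True AND True = True
Step 2: (True) ↔ B: true when both sides have same truth value.
Result: True ↔ True = True

True


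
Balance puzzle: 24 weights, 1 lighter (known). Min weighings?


Each weighing has 3 outcomes (left heavy / balance / right heavy), so k weighings distinguish at most 3^k cases; splitting into three near-equal groups achieves this.
Need 3^k ≥ 24: 3^2 = 9 < 24 ≤ 3^3 = 27
k = ⌈log₃(24)⌉ = 3

3


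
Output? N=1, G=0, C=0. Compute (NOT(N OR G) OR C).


N OR G = 1
NOT(1) = 0
0 OR 0 = 0

0


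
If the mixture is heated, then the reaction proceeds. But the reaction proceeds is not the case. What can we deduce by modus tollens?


Modus tollens: P → Q, ¬Q ⊢ ¬P
P: the mixture is heated
Q: the reaction proceeds
We have P → Q and Q is false.
By modus tollens, P must be false.

It is not the case that the mixture is heated


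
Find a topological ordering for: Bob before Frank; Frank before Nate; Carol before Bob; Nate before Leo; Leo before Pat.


Constraints: Bob before Frank; Frank before Nate; Carol before Bob; Nate before Leo; Leo before Pat
Method: repeatedly schedule the remaining task that has no remaining task required before it.
  Step 1: remaining {Leo, Pat, Frank, Carol, Nate, Bob}; every task except Carol still has a predecessor pending → schedule Carol.
  Step 2: remaining {Leo, Pat, Frank, Nate, Bob}; every task except Bob still has a predecessor pending → schedule Bob.
  Step 3: remaining {Leo, Pat, Frank, Nate}; every task except Frank still has a predecessor pending → schedule Frank.
  Step 4: remaining {Leo, Pat, Nate}; every task except Nate still has a predecessor pending → schedule Nate.
  Step 5: remaining {Leo, Pat}; every task except Leo still has a predecessor pending → schedule Leo.
  Step 6: only Pat remains → schedule Pat.
Resulting order:

Carol → Bob → Frank → Nate → Leo → Pat


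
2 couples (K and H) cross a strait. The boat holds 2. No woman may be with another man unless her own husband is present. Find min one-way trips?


Label couples K and H.
1. WK+WH → (far: WK,WH; near: HK,HH)
2. WK ←   (far: WH; near: HK,HH,WK)
3. HK+HH → (far: HK,HH,WH; near: WK)
4. HK ←   (far: HH,WH; near: HK,WK)  — HK returns, since WK is alone on near bank
5. HK+WK → (far: all four; near: empty)
Every state respects the constraint.
Minimum trips = 5

5


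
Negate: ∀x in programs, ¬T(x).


Original: ∀x ¬T(x)
Rule: ¬∀→∃, ¬∃→∀, negate predicate.
Negation: ∃x T(x)

∃x T(x)


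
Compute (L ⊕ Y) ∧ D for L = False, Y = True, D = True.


L = False, Y = True, D = True
Step 1: L ⊕ Y = False XOR True = True
Step 2: True ∧ D = True AND True = True
XOR true when exactly one of L,Y is true; then AND with D.

True


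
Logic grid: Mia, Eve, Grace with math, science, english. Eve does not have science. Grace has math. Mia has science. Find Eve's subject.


From clues:
  Grace → math
  Mia → science
By elimination, Eve gets the remaining.

english


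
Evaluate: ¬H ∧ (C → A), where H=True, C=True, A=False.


H = True, C = True, A = False
Expression: ¬H ∧ (C → A)
Step 1: ¬H = NOT True = False
Step 2: C → A = True → False (false only if C=True, A=False) = False
Step 3: (False) ∧ (False) = False AND False = False

False


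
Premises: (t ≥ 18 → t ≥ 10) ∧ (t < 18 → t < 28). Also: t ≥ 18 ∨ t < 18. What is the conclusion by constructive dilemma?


Constructive dilemma: (P → Q) ∧ (R → S), P ∨ R ⊢ Q ∨ S
Premise 1: t ≥ 18 → t ≥ 10
Premise 2: t < 18 → t < 28
Premise 3: t ≥ 18 ∨ t < 18
Case 1: Assuming t ≥ 18, then by Premise 1, t ≥ 10.
Case 2: Assuming t < 18, then by Premise 2, t < 28.
Since one of t ≥ 18 or t < 18 must hold, we get t ≥ 10 or t < 28.

t ≥ 10 or t < 28.


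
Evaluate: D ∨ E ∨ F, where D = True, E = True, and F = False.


D = True, E = True, F = False
Step 1: D ∨ E = True OR True = True
Step 2: True ∨ F = True OR False = True
OR is true when at least one operand is true.

True


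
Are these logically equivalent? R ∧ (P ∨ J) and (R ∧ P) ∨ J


Expression 1: R ∧ (P ∨ J)
Expression 2: (R ∧ P) ∨ J
Truth table (R P J | Expr1 Expr2):
  T T T |   T     T
  T T F |   T     T
  T F T |   T     T
  T F F |   F     F
  F T T |   F     T   ← differ
  F T F |   F     F
  F F T |   F     T   ← differ
  F F F |   F     F
Counterexample: R=F, P=T, J=T gives Expr1 = F but Expr2 = T, so the expressions are NOT logically equivalent.

No


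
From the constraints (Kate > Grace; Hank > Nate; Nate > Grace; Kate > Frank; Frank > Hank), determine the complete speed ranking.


Constraints: Kate > Grace; Hank > Nate; Nate > Grace; Kate > Frank; Frank > Hank
Method: at each step, the next-highest is the one remaining person who never appears on the smaller side of a constraint between remaining people.
  Step 1: remaining {Hank, Nate, Frank, Grace, Kate}; on the smaller side: {Hank, Nate, Frank, Grace} → Kate is next (Kate > Grace; Kate > Frank).
  Step 2: remaining {Hank, Nate, Frank, Grace}; on the smaller side: {Hank, Nate, Grace} → Frank is next (Frank > Hank).
  Step 3: remaining {Hank, Nate, Grace}; on the smaller side: {Nate, Grace} → Hank is next (Hank > Nate).
  Step 4: remaining {Nate, Grace}; on the smaller side: {Grace} → Nate is next (Nate > Grace).
  Step 5: only Grace remains → lowest.
Final ranking (highest to lowest):

Kate > Frank > Hank > Nate > Grace


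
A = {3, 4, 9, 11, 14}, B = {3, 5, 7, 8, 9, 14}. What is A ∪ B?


A = {3, 4, 9, 11, 14}
B = {3, 5, 7, 8, 9, 14}
Operation: union
All elements combined: 3, 4, 5, 7, 8, 9, 11, 14

{3, 4, 5, 7, 8, 9, 11, 14}


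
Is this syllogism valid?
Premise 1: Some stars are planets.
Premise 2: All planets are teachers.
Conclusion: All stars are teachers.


Premise 1: Some stars are planets.
Premise 2: All planets are teachers.
Conclusion: All stars are teachers.
Fallacy: illicit minor. The minor term (stars) is distributed in the conclusion ('All stars ...') but undistributed in its premise ('Some stars are planets' doesn't cover all stars).
Only 'Some stars are teachers' follows, not 'All'.

Invalid


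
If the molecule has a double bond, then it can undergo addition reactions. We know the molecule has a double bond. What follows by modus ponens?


Modus ponens: P → Q, P ⊢ Q
P: the molecule has a double bond
Q: it can undergo addition reactions
We have P → Q and P is true.
By modus ponens, Q must be true.

It can undergo addition reactions


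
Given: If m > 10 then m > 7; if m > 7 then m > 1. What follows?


Hypothetical syllogism: P → Q, Q → R ⊢ P → R
Premise 1: m > 10 → m > 7
Premise 2: m > 7 → m > 1
Chain the implications: the middle term (m > 7) links the two.
Conclusion: If m > 10, then m > 1.

If m > 10, then m > 1.


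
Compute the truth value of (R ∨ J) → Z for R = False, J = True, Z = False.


R = False, J = True, Z = False
Step 1: R ∨ J = False OR True = True
Step 2: (True) → Z: false only when antecedent=True and Z=False.
Result: False

False


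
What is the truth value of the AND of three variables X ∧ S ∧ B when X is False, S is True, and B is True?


X = False, S = True, B = True
Step 1: X ∧ S = False AND True = False
Step 2: (False) ∧ B = (False) AND True = False
AND is true only when ALL operands are true.

False


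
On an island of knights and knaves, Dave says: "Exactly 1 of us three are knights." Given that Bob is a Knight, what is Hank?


Dave claims exactly 1 knights among Dave, Bob, Hank.
Given: Bob is a Knight.

Case 1: Dave is a Knight (tells truth)
  Then exactly 1 of the three are knights.
  Counting Dave, Bob: 2 knight(s) so far. Need -1 more → impossible.
Case 2: Dave is a Knave (lies)
  Then the count is NOT 1.
  If Hank = Knave, count = 1 = 1 → claim would be true, contradicts lie.
  If Hank = Knight, count = 2 ≠ 1 → lie confirmed ✓

Hank is a Knight.

Knight


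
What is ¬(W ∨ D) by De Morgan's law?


De Morgan's law: ¬(P ∨ Q) ≡ ¬P ∧ ¬Q
¬(W ∨ D) = ¬W ∧ ¬D

¬W ∧ ¬D


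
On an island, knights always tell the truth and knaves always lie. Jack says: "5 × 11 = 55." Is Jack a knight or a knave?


Statement: "5 × 11 = 55."
Actual: 5 × 11 = 55
Claimed: 55
Statement is TRUE → Jack tells the truth → Knight

Knight


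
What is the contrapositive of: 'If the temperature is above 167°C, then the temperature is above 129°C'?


Original: If the temperature is above 167°C, then the temperature is above 129°C
Contrapositive: If ¬Q, then ¬P
Negate Q: not (the temperature is above 129°C)
Negate P: not (the temperature is above 167°C)

If not (the temperature is above 129°C), then not (the temperature is above 167°C).


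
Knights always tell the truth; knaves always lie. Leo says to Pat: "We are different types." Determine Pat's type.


Leo says: "We are different types."
Case 1: Leo is a Knight (truth-teller)
  Statement is true → they ARE different → Pat is a Knave
Case 2: Leo is a Knave (liar)
  Statement is false → they are NOT different → Pat is a Knave
In both cases, Pat is a Knave.

Knave


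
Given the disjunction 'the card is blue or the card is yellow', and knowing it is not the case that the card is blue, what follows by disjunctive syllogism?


Disjunctive syllogism: P ∨ Q, ¬P ⊢ Q
Disjunction: the card is blue ∨ the card is yellow
We know it is not the case that the card is blue.
By disjunctive syllogism, the other disjunct must be true.

The card is yellow


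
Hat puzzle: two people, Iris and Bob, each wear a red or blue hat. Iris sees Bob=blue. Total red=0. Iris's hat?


Total red = 0, Bob = blue
Red accounted for: 0
Remaining for Iris: 0
Iris's hat is blue.

blue


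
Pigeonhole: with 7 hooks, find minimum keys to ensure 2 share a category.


Pigeonhole: to guarantee k in one of n categories, need (k-1)×n + 1.
k = 2, n = 7
Minimum = (2-1) × 7 + 1 = 1 × 7 + 1

8


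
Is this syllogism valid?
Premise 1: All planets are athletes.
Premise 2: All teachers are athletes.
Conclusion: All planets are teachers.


Premise 1: All planets are athletes.
Premise 2: All teachers are athletes.
Conclusion: All planets are teachers.
Fallacy: undistributed middle. athletes is predicate in both.
Counterexample: planets and teachers could be disjoint subsets of athletes.

Invalid


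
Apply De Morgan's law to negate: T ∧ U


De Morgan's law: ¬(P ∧ Q) ≡ ¬P ∨ ¬Q
¬(T ∧ U) = ¬T ∨ ¬U

¬T ∨ ¬U


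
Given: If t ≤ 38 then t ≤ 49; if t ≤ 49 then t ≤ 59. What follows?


Hypothetical syllogism: P → Q, Q → R ⊢ P → R
Premise 1: t ≤ 38 → t ≤ 49
Premise 2: t ≤ 49 → t ≤ 59
Chain the implications: the middle term (t ≤ 49) links the two.
Conclusion: If t ≤ 38, then t ≤ 59.

If t ≤ 38, then t ≤ 59.


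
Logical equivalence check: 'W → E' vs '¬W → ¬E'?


Expression 1: W → E
Expression 2: ¬W → ¬E
Truth table (W E | Expr1 Expr2):
  T T |   T     T
  T F |   F     T   ← differ
  F T |   T     F   ← differ
  F F |   T     T
Counterexample: W=T, E=F gives Expr1 = F but Expr2 = T, so the expressions are NOT logically equivalent.

No


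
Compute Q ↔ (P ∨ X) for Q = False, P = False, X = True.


Q = False, P = False, X = True
Step 1: P ∨ X = False OR True = True
Step 2: Q ↔ (True): true when both sides have same truth value.
Result: False ↔ True = False

False


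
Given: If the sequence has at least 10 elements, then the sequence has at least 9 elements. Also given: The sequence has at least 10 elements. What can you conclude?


Modus ponens: P → Q, P ⊢ Q
P: the sequence has at least 10 elements
Q: the sequence has at least 9 elements
We have P → Q and P is true.
By modus ponens, Q must be true.

The sequence has at least 9 elements


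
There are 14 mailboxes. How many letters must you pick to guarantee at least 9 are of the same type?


Pigeonhole: to guarantee k in one of n categories, need (k-1)×n + 1.
k = 9, n = 14
Minimum = (9-1) × 14 + 1 = 8 × 14 + 1

113


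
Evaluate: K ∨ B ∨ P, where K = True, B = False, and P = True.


K = True, B = False, P = True
Step 1: K ∨ B = True OR False = True
Step 2: True ∨ P = True OR True = True
OR is true when at least one operand is true.

True


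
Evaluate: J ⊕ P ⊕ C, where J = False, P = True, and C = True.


J = False, P = True, C = True
Step 1: J ⊕ P = False XOR True = True
Step 2: True ⊕ C = True XOR True = False
XOR is true when an odd number of operands are true.

False


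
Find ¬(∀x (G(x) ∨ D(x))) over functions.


Original: ∀x (G(x) ∨ D(x))
Rule: ¬∀→∃, ¬∃→∀, negate predicate.
Negation: ∃x (¬G(x) ∧ ¬D(x))

∃x (¬G(x) ∧ ¬D(x))


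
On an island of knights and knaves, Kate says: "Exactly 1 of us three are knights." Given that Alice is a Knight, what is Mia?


Kate claims exactly 1 knights among Kate, Alice, Mia.
Given: Alice is a Knight.

Case 1: Kate is a Knight (tells truth)
  Then exactly 1 of the three are knights.
  Counting Kate, Alice: 2 knight(s) so far. Need -1 more → impossible.
Case 2: Kate is a Knave (lies)
  Then the count is NOT 1.
  If Mia = Knave, count = 1 = 1 → claim would be true, contradicts lie.
  If Mia = Knight, count = 2 ≠ 1 → lie confirmed ✓

Mia is a Knight.

Knight


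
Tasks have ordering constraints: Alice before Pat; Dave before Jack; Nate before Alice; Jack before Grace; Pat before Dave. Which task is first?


Constraints: Alice before Pat; Dave before Jack; Nate before Alice; Jack before Grace; Pat before Dave
The first task can have nothing scheduled before it, so it must never appear on the right of a 'before'.
Tasks appearing after some 'before': Pat, Jack, Alice, Grace, Dave.
The only task not in that list is Nate → it is first.

Nate


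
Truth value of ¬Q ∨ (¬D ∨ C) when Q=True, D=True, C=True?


Q = True, D = True, C = True
Expression: ¬Q ∨ (¬D ∨ C)
Step 1: ¬D = NOT True = False
Step 2: ¬D ∨ C = False OR True = True
Step 3: ¬Q = NOT True = False
Step 4: (False) ∨ (True) = False OR True = True

True


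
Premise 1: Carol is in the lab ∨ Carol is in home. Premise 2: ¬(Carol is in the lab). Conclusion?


Disjunctive syllogism: P ∨ Q, ¬P ⊢ Q
Disjunction: Carol is in the lab ∨ Carol is in home
We know it is not the case that Carol is in the lab.
By disjunctive syllogism, the other disjunct must be true.

Carol is in home


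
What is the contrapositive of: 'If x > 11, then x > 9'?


Original: If x > 11, then x > 9
Contrapositive: If ¬Q, then ¬P
Negate Q: not (x > 9)
Negate P: not (x > 11)

If not (x > 9), then not (x > 11).


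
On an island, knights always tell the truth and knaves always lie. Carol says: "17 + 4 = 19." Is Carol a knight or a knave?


Statement: "17 + 4 = 19."
Actual: 17 + 4 = 21
Claimed: 19
Statement is FALSE → Carol lies → Knave

Knave


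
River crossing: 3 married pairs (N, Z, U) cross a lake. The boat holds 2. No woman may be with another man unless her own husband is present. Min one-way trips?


Label couples N, Z, U (H = husband, W = wife).
Counting alone: 6 people, the boat carries 2 and someone must bring it back, so each round trip nets at most +1 on the far side until the last crossing → at least 9 trips. The jealousy constraint makes 9 impossible; the shortest valid schedule has 11:
1. WN+WZ →  (far: WN,WZ; near: HN,HZ,HU,WU)
2. WN ←       (far: WZ; near: HN,HZ,HU,WN,WU)
3. WN+WU →  (far: WN,WZ,WU; near: HN,HZ,HU)
4. WN ←       (far: WZ,WU; near: HN,HZ,HU,WN)
5. HZ+HU →  (far: HZ,WZ,HU,WU; near: HN,WN)
6. HZ+WZ ←  (far: HU,WU; near: HN,WN,HZ,WZ)
7. HN+HZ →  (far: HN,HZ,HU,WU; near: WN,WZ)
8. WU ←       (far: HN,HZ,HU; near: WN,WZ,WU)
9. WN+WZ →  (far: HN,WN,HZ,WZ,HU; near: WU)
10. HU ←      (far: HN,WN,HZ,WZ; near: HU,WU)
11. HU+WU → (far: all six; near: empty)
In every state each wife is either with her husband or with no other man.
Minimum trips = 11

11


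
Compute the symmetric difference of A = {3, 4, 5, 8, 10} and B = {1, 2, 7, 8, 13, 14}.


A = {3, 4, 5, 8, 10}
B = {1, 2, 7, 8, 13, 14}
Operation: symmetric difference
In A only: [3, 4, 5, 10], in B only: [1, 2, 7, 13, 14]

{1, 2, 3, 4, 5, 7, 10, 13, 14}


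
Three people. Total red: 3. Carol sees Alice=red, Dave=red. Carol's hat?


Total red = 3, seen red = 2
Own red = 3 - 2 = 1
Carol's hat is red.

red


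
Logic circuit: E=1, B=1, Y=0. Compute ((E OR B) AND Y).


E OR B = 1|1 = 1
1 AND 0 = 0

0


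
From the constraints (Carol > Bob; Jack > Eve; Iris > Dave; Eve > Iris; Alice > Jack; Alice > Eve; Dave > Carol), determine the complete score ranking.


Constraints: Carol > Bob; Jack > Eve; Iris > Dave; Eve > Iris; Alice > Jack; Alice > Eve; Dave > Carol
Method: at each step, the next-highest is the one remaining person who never appears on the smaller side of a constraint between remaining people.
  Step 1: remaining {Iris, Jack, Bob, Dave, Carol, Alice, Eve}; on the smaller side: {Iris, Jack, Bob, Dave, Carol, Eve} → Alice is next (Alice > Jack; Alice > Eve).
  Step 2: remaining {Iris, Jack, Bob, Dave, Carol, Eve}; on the smaller side: {Iris, Bob, Dave, Carol, Eve} → Jack is next (Jack > Eve).
  Step 3: remaining {Iris, Bob, Dave, Carol, Eve}; on the smaller side: {Iris, Bob, Dave, Carol} → Eve is next (Eve > Iris).
  Step 4: remaining {Iris, Bob, Dave, Carol}; on the smaller side: {Bob, Dave, Carol} → Iris is next (Iris > Dave).
  Step 5: remaining {Bob, Dave, Carol}; on the smaller side: {Bob, Carol} → Dave is next (Dave > Carol).
  Step 6: remaining {Bob, Carol}; on the smaller side: {Bob} → Carol is next (Carol > Bob).
  Step 7: only Bob remains → lowest.
Final ranking (highest to lowest):

Alice > Jack > Eve > Iris > Dave > Carol > Bob


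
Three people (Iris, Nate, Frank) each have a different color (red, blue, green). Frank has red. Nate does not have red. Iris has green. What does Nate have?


From clues:
  Frank → red
  Iris → green
By elimination, Nate gets the remaining.

blue


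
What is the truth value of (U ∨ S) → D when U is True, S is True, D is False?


U = True, S = True, D = False
Step 1: U ∨ S = True OR True = True
Step 2: (True) → D: false only when antecedent=True and D=False.
Result: False

False


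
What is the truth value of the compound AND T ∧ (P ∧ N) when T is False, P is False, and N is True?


T = False, P = False, N = True
Step 1: P ∧ N = False AND True = False
Step 2: T ∧ False = False AND False = False
AND is true only when ALL operands are true.

False


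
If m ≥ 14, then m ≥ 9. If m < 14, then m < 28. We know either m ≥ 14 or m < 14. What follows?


Constructive dilemma: (P → Q) ∧ (R → S), P ∨ R ⊢ Q ∨ S
Premise 1: m ≥ 14 → m ≥ 9
Premise 2: m < 14 → m < 28
Premise 3: m ≥ 14 ∨ m < 14
Case 1: Assuming m ≥ 14, then by Premise 1, m ≥ 9.
Case 2: Assuming m < 14, then by Premise 2, m < 28.
Since one of m ≥ 14 or m < 14 must hold, we get m ≥ 9 or m < 28.

m ≥ 9 or m < 28.


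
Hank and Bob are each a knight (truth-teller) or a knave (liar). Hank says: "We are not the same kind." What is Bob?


Hank says: "We are not the same kind."
Case 1: Hank is a Knight (truth-teller)
  Statement is true → they ARE different → Bob is a Knave
Case 2: Hank is a Knave (liar)
  Statement is false → they are NOT different → Bob is a Knave
In both cases, Bob is a Knave.

Knave


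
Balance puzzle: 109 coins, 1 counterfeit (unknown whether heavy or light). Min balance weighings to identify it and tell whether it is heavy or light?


Let n = 109. 218 possibilities (n coins × lighter/heavier); each weighing has 3 outcomes.
Bound for k weighings: say the first weighing puts j coins on each pan. If it tips, the 2j weighed coins remain suspects (each with a known direction) and k-1 weighings give 3^(k-1) outcomes; 3^(k-1) is odd, so 2j ≤ 3^(k-1) - 1. If it balances, the n - 2j unweighed coins remain with direction unknown: 2(n - 2j) ≤ 3^(k-1) - 1 by the same parity argument. Adding, n ≤ (3^(k-1) - 1) + (3^(k-1) - 1)/2 = (3^k - 3)/2, and the classical three-group strategy achieves this (3 coins in 2 weighings, 12 in 3, 39 in 4, 120 in 5).
So we need the smallest k with (3^k - 3)/2 ≥ 109.
k = 4: (3^4 - 3)/2 = 39 < 109 ✗
k = 5: (3^5 - 3)/2 = 120 ≥ 109 ✓

5


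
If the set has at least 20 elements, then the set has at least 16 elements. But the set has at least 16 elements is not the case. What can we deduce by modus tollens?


Modus tollens: P → Q, ¬Q ⊢ ¬P
P: the set has at least 20 elements
Q: the set has at least 16 elements
We have P → Q and Q is false.
By modus tollens, P must be false.

It is not the case that the set has at least 20 elements


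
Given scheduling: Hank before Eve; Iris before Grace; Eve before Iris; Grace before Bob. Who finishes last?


Constraints: Hank before Eve; Iris before Grace; Eve before Iris; Grace before Bob
The last task can have nothing scheduled after it, so it must never appear on the left of a 'before'.
Tasks appearing before some other task: Hank, Iris, Eve, Grace.
The only task not in that list is Bob → it is last.

Bob


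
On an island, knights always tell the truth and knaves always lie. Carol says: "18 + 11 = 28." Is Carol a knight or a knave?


Statement: "18 + 11 = 28."
Actual: 18 + 11 = 29
Claimed: 28
Statement is FALSE → Carol lies → Knave

Knave


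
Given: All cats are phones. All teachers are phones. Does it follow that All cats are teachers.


Premise 1: All cats are phones.
Premise 2: All teachers are phones.
Conclusion: All cats are teachers.
Fallacy: undistributed middle. phones is predicate in both.
Counterexample: cats and teachers could be disjoint subsets of phones.

Invalid


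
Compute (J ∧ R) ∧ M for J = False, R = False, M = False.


J = False, R = False, M = False
Step 1: J ∧ R = False AND False = False
Step 2: False ∧ M = False AND False = False
AND is true only when ALL operands are true.

False


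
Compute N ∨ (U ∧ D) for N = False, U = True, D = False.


N = False, U = True, D = False
Step 1: U ∧ D = True AND False = False
Step 2: N ∨ False = False OR False = False
AND evaluated first (higher precedence); then OR applied.

False


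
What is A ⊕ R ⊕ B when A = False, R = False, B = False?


A = False, R = False, B = False
Step 1: A ⊕ R = False XOR False = False
Step 2: False ⊕ B = False XOR False = False
XOR is true when an odd number of operands are true.

False


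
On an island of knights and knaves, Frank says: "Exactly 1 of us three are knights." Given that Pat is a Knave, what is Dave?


Frank claims exactly 1 knights among Frank, Pat, Dave.
Given: Pat is a Knave.

Case 1: Frank is a Knight (tells truth)
  Then exactly 1 of the three are knights.
  Counting Frank, Pat: 1 knight(s) so far. Need 0 more → Dave = Knave.
Case 2: Frank is a Knave (lies)
  Then the count is NOT 1.
  If Dave = Knight, count = 1 = 1 → claim would be true, contradicts lie.
  If Dave = Knave, count = 0 ≠ 1 → lie confirmed ✓

Dave is a Knave.

Knave


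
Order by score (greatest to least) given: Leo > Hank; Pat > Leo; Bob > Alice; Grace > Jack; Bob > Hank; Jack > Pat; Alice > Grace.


Constraints: Leo > Hank; Pat > Leo; Bob > Alice; Grace > Jack; Bob > Hank; Jack > Pat; Alice > Grace
Method: at each step, the next-highest is the one remaining person who never appears on the smaller side of a constraint between remaining people.
  Step 1: remaining {Jack, Alice, Pat, Grace, Leo, Hank, Bob}; on the smaller side: {Jack, Alice, Pat, Grace, Leo, Hank} → Bob is next (Bob > Alice; Bob > Hank).
  Step 2: remaining {Jack, Alice, Pat, Grace, Leo, Hank}; on the smaller side: {Jack, Pat, Grace, Leo, Hank} → Alice is next (Alice > Grace).
  Step 3: remaining {Jack, Pat, Grace, Leo, Hank}; on the smaller side: {Jack, Pat, Leo, Hank} → Grace is next (Grace > Jack).
  Step 4: remaining {Jack, Pat, Leo, Hank}; on the smaller side: {Pat, Leo, Hank} → Jack is next (Jack > Pat).
  Step 5: remaining {Pat, Leo, Hank}; on the smaller side: {Leo, Hank} → Pat is next (Pat > Leo).
  Step 6: remaining {Leo, Hank}; on the smaller side: {Hank} → Leo is next (Leo > Hank).
  Step 7: only Hank remains → lowest.
Final ranking (highest to lowest):

Bob > Alice > Grace > Jack > Pat > Leo > Hank


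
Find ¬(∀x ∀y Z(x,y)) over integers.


Original: ∀x ∀y Z(x,y)
Rule: ¬∀→∃, ¬∃→∀, negate predicate.
Negation: ∃x ∃y ¬Z(x,y)

∃x ∃y ¬Z(x,y)


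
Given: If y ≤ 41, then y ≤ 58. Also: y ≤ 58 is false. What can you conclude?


Modus tollens: P → Q, ¬Q ⊢ ¬P
P: y ≤ 41
Q: y ≤ 58
We have P → Q and Q is false.
By modus tollens, P must be false.

It is not the case that y ≤ 41


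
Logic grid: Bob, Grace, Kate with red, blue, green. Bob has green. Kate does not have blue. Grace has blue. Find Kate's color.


From clues:
  Grace → blue
  Bob → green
By elimination, Kate gets the remaining.

red


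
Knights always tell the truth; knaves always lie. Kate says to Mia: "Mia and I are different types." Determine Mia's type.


Kate says: "Mia and I are different types."
Case 1: Kate is a Knight (truth-teller)
  Statement is true → they ARE different → Mia is a Knave
Case 2: Kate is a Knave (liar)
  Statement is false → they are NOT different → Mia is a Knave
In both cases, Mia is a Knave.

Knave


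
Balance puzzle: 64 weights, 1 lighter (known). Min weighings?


Each weighing has 3 outcomes (left heavy / balance / right heavy), so k weighings distinguish at most 3^k cases; splitting into three near-equal groups achieves this.
Need 3^k ≥ 64: 3^3 = 27 < 64 ≤ 3^4 = 81
k = ⌈log₃(64)⌉ = 4

4


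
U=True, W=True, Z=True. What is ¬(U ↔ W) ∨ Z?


U = True, W = True, Z = True
Expression: ¬(U ↔ W) ∨ Z
Step 1: U ↔ W = (True iff True) = True
Step 2: ¬(U ↔ W) = NOT True = False
Step 3: (False) ∨ Z = False OR True = True

True


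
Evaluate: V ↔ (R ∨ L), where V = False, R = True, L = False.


V = False, R = True, L = False
Step 1: R ∨ L = True OR False = True
Step 2: V ↔ (True): true when both sides have same truth value.
Result: False ↔ True = False

False


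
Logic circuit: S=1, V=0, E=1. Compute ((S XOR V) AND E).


S XOR V = 1^0 = 1
1 AND 1 = 1

1


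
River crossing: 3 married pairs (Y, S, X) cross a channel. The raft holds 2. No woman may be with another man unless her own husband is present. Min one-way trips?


Label couples Y, S, X (H = husband, W = wife).
Counting alone: 6 people, the raft carries 2 and someone must bring it back, so each round trip nets at most +1 on the far side until the last crossing → at least 9 trips. The jealousy constraint makes 9 impossible; the shortest valid schedule has 11:
1. WY+WS →  (far: WY,WS; near: HY,HS,HX,WX)
2. WY ←       (far: WS; near: HY,HS,HX,WY,WX)
3. WY+WX →  (far: WY,WS,WX; near: HY,HS,HX)
4. WY ←       (far: WS,WX; near: HY,HS,HX,WY)
5. HS+HX →  (far: HS,WS,HX,WX; near: HY,WY)
6. HS+WS ←  (far: HX,WX; near: HY,WY,HS,WS)
7. HY+HS →  (far: HY,HS,HX,WX; near: WY,WS)
8. WX ←       (far: HY,HS,HX; near: WY,WS,WX)
9. WY+WS →  (far: HY,WY,HS,WS,HX; near: WX)
10. HX ←      (far: HY,WY,HS,WS; near: HX,WX)
11. HX+WX → (far: all six; near: empty)
In every state each wife is either with her husband or with no other man.
Minimum trips = 11

11


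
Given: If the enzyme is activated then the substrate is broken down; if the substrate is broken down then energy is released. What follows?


Hypothetical syllogism: P → Q, Q → R ⊢ P → R
Premise 1: the enzyme is activated → the substrate is broken down
Premise 2: the substrate is broken down → energy is released
Chain the implications: the middle term (the substrate is broken down) links the two.
Conclusion: If the enzyme is activated, then energy is released.

If the enzyme is activated, then energy is released.


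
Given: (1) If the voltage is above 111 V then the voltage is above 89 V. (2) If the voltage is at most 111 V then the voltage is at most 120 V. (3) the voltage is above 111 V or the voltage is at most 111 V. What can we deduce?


Constructive dilemma: (P → Q) ∧ (R → S), P ∨ R ⊢ Q ∨ S
Premise 1: the voltage is above 111 V → the voltage is above 89 V
Premise 2: the voltage is at most 111 V → the voltage is at most 120 V
Premise 3: the voltage is above 111 V ∨ the voltage is at most 111 V
Case 1: Assuming the voltage is above 111 V, then by Premise 1, the voltage is above 89 V.
Case 2: Assuming the voltage is at most 111 V, then by Premise 2, the voltage is at most 120 V.
Since one of the voltage is above 111 V or the voltage is at most 111 V must hold, we get the voltage is above 89 V or the voltage is at most 120 V.

The voltage is above 89 V or the voltage is at most 120 V.


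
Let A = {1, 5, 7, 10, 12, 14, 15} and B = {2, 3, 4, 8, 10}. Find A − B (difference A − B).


A = {1, 5, 7, 10, 12, 14, 15}
B = {2, 3, 4, 8, 10}
Operation: difference A − B
In A but not B: 1, 5, 7, 12, 14, 15

{1, 5, 7, 12, 14, 15}


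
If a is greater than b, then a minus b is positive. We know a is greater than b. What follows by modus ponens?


Modus ponens: P → Q, P ⊢ Q
P: a is greater than b
Q: a minus b is positive
We have P → Q and P is true.
By modus ponens, Q must be true.

a minus b is positive


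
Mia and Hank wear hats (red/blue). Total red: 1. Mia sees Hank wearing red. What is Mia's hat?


Total red = 1, Hank = red
Red accounted for: 1
Remaining for Mia: 0
Mia's hat is blue.

blue


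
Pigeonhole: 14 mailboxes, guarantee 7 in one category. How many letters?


Pigeonhole: to guarantee k in one of n categories, need (k-1)×n + 1.
k = 7, n = 14
Minimum = (7-1) × 14 + 1 = 6 × 14 + 1

85


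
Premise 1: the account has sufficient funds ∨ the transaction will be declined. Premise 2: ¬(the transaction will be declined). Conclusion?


Disjunctive syllogism: P ∨ Q, ¬P ⊢ Q
Disjunction: the account has sufficient funds ∨ the transaction will be declined
We know it is not the case that the transaction will be declined.
By disjunctive syllogism, the other disjunct must be true.

The account has sufficient funds


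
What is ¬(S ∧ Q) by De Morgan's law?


De Morgan's law: ¬(P ∧ Q) ≡ ¬P ∨ ¬Q
¬(S ∧ Q) = ¬S ∨ ¬Q

¬S ∨ ¬Q


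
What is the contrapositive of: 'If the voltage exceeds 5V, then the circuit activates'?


Original: If the voltage exceeds 5V, then the circuit activates
Contrapositive: If ¬Q, then ¬P
Negate Q: not (the circuit activates)
Negate P: not (the voltage exceeds 5V)

If not (the circuit activates), then not (the voltage exceeds 5V).


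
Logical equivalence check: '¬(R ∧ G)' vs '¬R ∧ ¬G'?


Expression 1: ¬(R ∧ G)
Expression 2: ¬R ∧ ¬G
Truth table (R G | Expr1 Expr2):
  T T |   F     F
  T F |   T     F   ← differ
  F T |   T     F   ← differ
  F F |   T     T
Counterexample: R=T, G=F gives Expr1 = T but Expr2 = F, so the expressions are NOT logically equivalent.

No


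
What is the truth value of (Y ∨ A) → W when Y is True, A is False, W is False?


Y = True, A = False, W = False
Step 1: Y ∨ A = True OR False = True
Step 2: (True) → W: false only when antecedent=True and W=False.
Result: False

False


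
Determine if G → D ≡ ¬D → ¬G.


Expression 1: G → D
Expression 2: ¬D → ¬G
Truth table (G D | Expr1 Expr2):
  T T |   T     T
  T F |   F     F
  F T |   T     T
  F F |   T     T
All 4 rows agree, so the expressions are logically equivalent.

Yes


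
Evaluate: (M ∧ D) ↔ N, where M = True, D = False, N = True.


M = True, D = False, N = True
Step 1: M ∧ D = True AND False = False
Step 2: (False) ↔ N: true when both sides have same truth value.
Result: False ↔ True = False

False


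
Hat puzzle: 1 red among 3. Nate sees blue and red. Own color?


Total red = 1, seen red = 1
Own red = 1 - 1 = 0
Nate's hat is blue.

blue


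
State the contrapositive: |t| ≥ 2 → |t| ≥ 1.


Original: If |t| ≥ 2, then |t| ≥ 1
Contrapositive: If ¬Q, then ¬P
Negate Q: not (|t| ≥ 1)
Negate P: not (|t| ≥ 2)

If not (|t| ≥ 1), then not (|t| ≥ 2).


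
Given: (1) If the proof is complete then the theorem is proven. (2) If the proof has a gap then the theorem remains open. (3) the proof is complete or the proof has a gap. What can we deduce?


Constructive dilemma: (P → Q) ∧ (R → S), P ∨ R ⊢ Q ∨ S
Premise 1: the proof is complete → the theorem is proven
Premise 2: the proof has a gap → the theorem remains open
Premise 3: the proof is complete ∨ the proof has a gap
Case 1: Assuming the proof is complete, then by Premise 1, the theorem is proven.
Case 2: Assuming the proof has a gap, then by Premise 2, the theorem remains open.
Since one of the proof is complete or the proof has a gap must hold, we get the theorem is proven or the theorem remains open.

The theorem is proven or the theorem remains open.


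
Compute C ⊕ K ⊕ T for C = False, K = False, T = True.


C = False, K = False, T = True
Step 1: C ⊕ K = False XOR False = False
Step 2: False ⊕ T = False XOR True = True
XOR is true when an odd number of operands are true.

True


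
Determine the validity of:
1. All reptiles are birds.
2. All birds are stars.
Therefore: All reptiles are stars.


Premise 1: All reptiles are birds.
Premise 2: All birds are stars.
Conclusion: All reptiles are stars.
Barbara syllogism (AAA-1): All A are B, All B are C → All A are C.
Middle term (birds) distributed in premise 2.

Valid


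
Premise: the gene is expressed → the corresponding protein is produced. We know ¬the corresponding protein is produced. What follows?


Modus tollens: P → Q, ¬Q ⊢ ¬P
P: the gene is expressed
Q: the corresponding protein is produced
We have P → Q and Q is false.
By modus tollens, P must be false.

It is not the case that the gene is expressed


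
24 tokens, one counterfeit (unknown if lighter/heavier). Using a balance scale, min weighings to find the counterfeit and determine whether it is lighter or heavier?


Let n = 24. 48 possibilities (n tokens × lighter/heavier); each weighing has 3 outcomes.
Bound for k weighings: say the first weighing puts j tokens on each pan. If it tips, the 2j weighed tokens remain suspects (each with a known direction) and k-1 weighings give 3^(k-1) outcomes; 3^(k-1) is odd, so 2j ≤ 3^(k-1) - 1. If it balances, the n - 2j unweighed tokens remain with direction unknown: 2(n - 2j) ≤ 3^(k-1) - 1 by the same parity argument. Adding, n ≤ (3^(k-1) - 1) + (3^(k-1) - 1)/2 = (3^k - 3)/2, and the classical three-group strategy achieves this (3 tokens in 2 weighings, 12 in 3, 39 in 4, 120 in 5).
So we need the smallest k with (3^k - 3)/2 ≥ 24.
k = 3: (3^3 - 3)/2 = 12 < 24 ✗
k = 4: (3^4 - 3)/2 = 39 ≥ 24 ✓

4


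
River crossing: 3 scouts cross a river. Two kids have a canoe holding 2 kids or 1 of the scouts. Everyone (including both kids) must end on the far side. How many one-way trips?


Per crossing of one of the scouts: kids→, one←, one of the scouts→, one← = 4 trips
3 × 4 = 12, + 1 final kids→ = 13
Minimum trips = 13

13


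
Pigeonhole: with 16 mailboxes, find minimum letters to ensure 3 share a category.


Pigeonhole: to guarantee k in one of n categories, need (k-1)×n + 1.
k = 3, n = 16
Minimum = (3-1) × 16 + 1 = 2 × 16 + 1

33


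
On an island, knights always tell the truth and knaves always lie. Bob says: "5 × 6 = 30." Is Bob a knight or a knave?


Statement: "5 × 6 = 30."
Actual: 5 × 6 = 30
Claimed: 30
Statement is TRUE → Bob tells the truth → Knight

Knight


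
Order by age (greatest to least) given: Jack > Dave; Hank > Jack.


Constraints: Jack > Dave; Hank > Jack
Method: at each step, the next-highest is the one remaining person who never appears on the smaller side of a constraint between remaining people.
  Step 1: remaining {Jack, Dave, Hank}; on the smaller side: {Jack, Dave} → Hank is next (Hank > Jack).
  Step 2: remaining {Jack, Dave}; on the smaller side: {Dave} → Jack is next (Jack > Dave).
  Step 3: only Dave remains → lowest.
Final ranking (highest to lowest):

Hank > Jack > Dave


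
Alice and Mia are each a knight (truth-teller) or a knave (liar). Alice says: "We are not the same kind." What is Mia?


Alice says: "We are not the same kind."
Case 1: Alice is a Knight (truth-teller)
  Statement is true → they ARE different → Mia is a Knave
Case 2: Alice is a Knave (liar)
  Statement is false → they are NOT different → Mia is a Knave
In both cases, Mia is a Knave.

Knave


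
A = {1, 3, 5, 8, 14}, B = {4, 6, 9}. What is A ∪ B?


A = {1, 3, 5, 8, 14}
B = {4, 6, 9}
Operation: union
All elements combined: 1, 3, 4, 5, 6, 8, 9, 14

{1, 3, 4, 5, 6, 8, 9, 14}


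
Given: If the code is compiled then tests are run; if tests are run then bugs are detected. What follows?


Hypothetical syllogism: P → Q, Q → R ⊢ P → R
Premise 1: the code is compiled → tests are run
Premise 2: tests are run → bugs are detected
Chain the implications: the middle term (tests are run) links the two.
Conclusion: If the code is compiled, then bugs are detected.

If the code is compiled, then bugs are detected.
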